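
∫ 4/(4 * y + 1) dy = log(-4*y - 1) + C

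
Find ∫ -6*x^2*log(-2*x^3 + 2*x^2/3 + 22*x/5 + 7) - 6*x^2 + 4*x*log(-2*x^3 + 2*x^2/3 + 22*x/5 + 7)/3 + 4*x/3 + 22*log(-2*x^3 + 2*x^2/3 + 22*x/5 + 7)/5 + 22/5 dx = (-30*x^3 + 10*x^2 + 66*x + 105)*log(-2*x^3 + 2*x^2/3 + 22*x/5 + 7)/15 + C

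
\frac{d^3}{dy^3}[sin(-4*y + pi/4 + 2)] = 64*cos(-4*y + pi/4 + 2)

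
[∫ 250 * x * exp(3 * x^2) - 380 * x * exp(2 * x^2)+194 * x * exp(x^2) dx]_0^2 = -383/15 + 25*exp(4) + (-4 + 5*exp(4))^2/5 + (-4 + 5*exp(4))^3/3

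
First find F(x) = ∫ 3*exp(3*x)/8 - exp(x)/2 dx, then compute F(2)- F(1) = -exp(2)/2 - exp(3)/8 + E/2 + exp(6)/8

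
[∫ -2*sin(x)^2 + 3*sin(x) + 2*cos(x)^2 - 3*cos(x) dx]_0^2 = -3*sqrt(2)*sin(pi/4 + 2) + sin(4) + 3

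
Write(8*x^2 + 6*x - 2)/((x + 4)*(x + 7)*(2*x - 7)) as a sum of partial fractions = 52/(35*(2*x - 7)) + 116/(21*(x + 7)) - 34/(15*(x + 4))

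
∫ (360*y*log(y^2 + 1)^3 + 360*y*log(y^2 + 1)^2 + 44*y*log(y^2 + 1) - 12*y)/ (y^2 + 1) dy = (45*log(y^2 + 1)^3 + 60*log(y^2 + 1)^2 + 11*log(y^2 + 1) - 6)*log(y^2 + 1) + C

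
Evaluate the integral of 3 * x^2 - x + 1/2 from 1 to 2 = 6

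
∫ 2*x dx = x^2 + C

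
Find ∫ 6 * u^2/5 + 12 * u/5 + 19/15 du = 2*u^3/5 + 6*u^2/5 + 19*u/15 + C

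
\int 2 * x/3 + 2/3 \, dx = x^2/3 + 2*x/3 + C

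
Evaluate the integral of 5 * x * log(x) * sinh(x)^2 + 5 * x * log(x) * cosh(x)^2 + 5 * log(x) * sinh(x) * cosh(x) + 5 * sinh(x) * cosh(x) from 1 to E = 5*E*sinh(2*E)/2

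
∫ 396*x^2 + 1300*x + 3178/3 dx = 132*x^3 + 650*x^2 + 3178*x/3 + C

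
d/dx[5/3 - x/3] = -1/3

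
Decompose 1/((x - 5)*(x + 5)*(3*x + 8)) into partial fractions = -9/(161*(3*x + 8)) + 1/(70*(x + 5)) + 1/(230*(x - 5))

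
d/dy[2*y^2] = 4*y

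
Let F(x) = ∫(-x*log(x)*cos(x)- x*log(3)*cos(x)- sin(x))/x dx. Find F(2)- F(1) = -log(6)*sin(2) + log(3)*sin(1)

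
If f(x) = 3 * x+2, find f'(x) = 3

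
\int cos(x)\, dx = sin(x) + C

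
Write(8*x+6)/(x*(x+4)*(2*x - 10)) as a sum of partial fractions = -13/(36*(x + 4)) + 23/(45*(x - 5)) - 3/(20*x)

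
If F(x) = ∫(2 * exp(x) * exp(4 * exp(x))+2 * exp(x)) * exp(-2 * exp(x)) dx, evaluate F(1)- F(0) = -exp(2) - exp(-2*E) + exp(-2) + exp(2*E)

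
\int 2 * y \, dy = y^2 + C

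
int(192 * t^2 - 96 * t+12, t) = 64*t^3 - 48*t^2 + 12*t + C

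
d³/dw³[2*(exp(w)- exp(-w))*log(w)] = (2*w^3*exp(2*w)*log(w) + 2*w^3*log(w) + 6*w^2*exp(2*w) - 6*w^2 - 6*w*exp(2*w) - 6*w + 4*exp(2*w) - 4)*exp(-w)/w^3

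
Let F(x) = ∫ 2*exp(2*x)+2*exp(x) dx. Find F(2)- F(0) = -4 + (1 + exp(2))^2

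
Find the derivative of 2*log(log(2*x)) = 2/(x*log(x) + x*log(2))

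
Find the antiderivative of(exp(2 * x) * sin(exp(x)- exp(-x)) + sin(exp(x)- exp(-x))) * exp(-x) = -cos(2*sinh(x)) + C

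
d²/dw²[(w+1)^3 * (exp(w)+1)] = w^3*exp(w) + 9*w^2*exp(w) + 21*w*exp(w) + 6*w + 13*exp(w) + 6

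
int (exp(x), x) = exp(x) + C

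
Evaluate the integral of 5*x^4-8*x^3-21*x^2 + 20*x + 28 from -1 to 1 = 44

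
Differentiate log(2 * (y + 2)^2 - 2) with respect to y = (2*y + 4)/(y^2 + 4*y + 3)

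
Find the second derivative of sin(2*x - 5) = -4*sin(2*x - 5)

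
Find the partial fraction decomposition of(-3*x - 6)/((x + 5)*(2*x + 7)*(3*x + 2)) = -36/(221*(3*x + 2)) - 6/(17*(2*x + 7)) + 3/(13*(x + 5))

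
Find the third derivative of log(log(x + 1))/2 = (2*log(x + 1)^2 + 3*log(x + 1) + 2)/(2*x^3*log(x + 1)^3 + 6*x^2*log(x + 1)^3 + 6*x*log(x + 1)^3 + 2*log(x + 1)^3)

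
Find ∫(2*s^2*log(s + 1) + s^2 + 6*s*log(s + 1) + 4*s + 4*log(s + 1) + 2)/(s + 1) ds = ((s + 2)^2 - 2)*log(s + 1) + C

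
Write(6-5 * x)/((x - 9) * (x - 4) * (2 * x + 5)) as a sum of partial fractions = 74/(299*(2*x + 5)) + 14/(65*(x - 4)) - 39/(115*(x - 9))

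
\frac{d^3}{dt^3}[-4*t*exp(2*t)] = -32*t*exp(2*t) - 48*exp(2*t)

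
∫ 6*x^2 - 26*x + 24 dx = 2*x^3 - 13*x^2 + 24*x + C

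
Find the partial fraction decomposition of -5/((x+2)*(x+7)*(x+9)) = -5/(14*(x + 9)) + 1/(2*(x + 7)) - 1/(7*(x + 2))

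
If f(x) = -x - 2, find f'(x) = -1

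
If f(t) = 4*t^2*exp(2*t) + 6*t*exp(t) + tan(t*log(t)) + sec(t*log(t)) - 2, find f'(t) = 8*t^2*exp(2*t) + 8*t*exp(2*t) + 6*t*exp(t) + 6*exp(t) + log(t)*tan(t*log(t))^2 + log(t)*tan(t*log(t))*sec(t*log(t)) + log(t) + tan(t*log(t))^2 + tan(t*log(t))*sec(t*log(t)) + 1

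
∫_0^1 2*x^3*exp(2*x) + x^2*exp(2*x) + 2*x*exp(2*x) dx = 1 + exp(2)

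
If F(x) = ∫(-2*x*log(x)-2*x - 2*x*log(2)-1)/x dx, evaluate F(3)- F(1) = -7*log(6) + 3*log(2)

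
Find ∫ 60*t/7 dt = 30*t^2/7 + C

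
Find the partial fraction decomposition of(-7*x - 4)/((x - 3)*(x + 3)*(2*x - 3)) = 58/(27*(2*x - 3)) + 17/(54*(x + 3)) - 25/(18*(x - 3))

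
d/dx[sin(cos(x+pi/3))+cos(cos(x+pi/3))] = -sqrt(2)*sin(x + pi/3)*cos(-sqrt(3)*sin(x)/2 + cos(x)/2 + pi/4)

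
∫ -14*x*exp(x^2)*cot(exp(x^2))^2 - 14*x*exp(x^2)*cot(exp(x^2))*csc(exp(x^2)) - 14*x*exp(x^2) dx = 7*cot(exp(x^2)) + 7*csc(exp(x^2)) + C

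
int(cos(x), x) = sin(x) + C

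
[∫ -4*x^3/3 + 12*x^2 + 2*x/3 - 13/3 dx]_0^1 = -1/3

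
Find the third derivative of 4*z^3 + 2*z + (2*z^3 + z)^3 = 4032*z^6 + 2520*z^4 + 360*z^2 + 30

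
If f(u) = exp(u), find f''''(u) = exp(u)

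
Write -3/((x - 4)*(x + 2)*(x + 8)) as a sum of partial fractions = -1/(24*(x + 8)) + 1/(12*(x + 2)) - 1/(24*(x - 4))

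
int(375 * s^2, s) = 125*s^3 + C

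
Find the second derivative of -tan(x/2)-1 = -sin(x/2)/(2*cos(x/2)^3)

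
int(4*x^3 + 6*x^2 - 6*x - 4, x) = x^4 + 2*x^3 - 3*x^2 - 4*x + C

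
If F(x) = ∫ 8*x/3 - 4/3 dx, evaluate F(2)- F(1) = 8/3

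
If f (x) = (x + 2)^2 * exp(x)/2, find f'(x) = x^2*exp(x)/2 + 3*x*exp(x) + 4*exp(x)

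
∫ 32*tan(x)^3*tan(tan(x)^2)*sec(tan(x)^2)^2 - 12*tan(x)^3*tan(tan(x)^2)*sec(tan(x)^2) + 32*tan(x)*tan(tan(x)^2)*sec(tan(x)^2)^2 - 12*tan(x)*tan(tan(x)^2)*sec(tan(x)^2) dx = 2*(4*sec(tan(x)^2) - 3)*sec(tan(x)^2) + C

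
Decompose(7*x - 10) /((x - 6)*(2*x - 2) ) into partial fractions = 3/(10*(x - 1)) + 16/(5*(x - 6))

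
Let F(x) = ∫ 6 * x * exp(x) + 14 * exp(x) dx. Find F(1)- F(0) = -8 + 14*E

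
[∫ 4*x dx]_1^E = -2 + 2*exp(2)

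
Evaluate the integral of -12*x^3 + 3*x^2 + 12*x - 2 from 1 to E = (-1 + 3*E)*(-exp(3) + 2*E) - 2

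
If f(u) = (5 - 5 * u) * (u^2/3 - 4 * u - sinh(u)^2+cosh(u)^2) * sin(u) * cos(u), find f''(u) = 10*u^3*sin(2*u)/3 - 130*u^2*sin(2*u)/3 - 10*u^2*cos(2*u) + 45*u*sin(2*u) + 260*u*cos(2*u)/3 + 65*sin(2*u)/3 - 10*sqrt(2)*sin(2*u + pi/4) - 40*cos(2*u)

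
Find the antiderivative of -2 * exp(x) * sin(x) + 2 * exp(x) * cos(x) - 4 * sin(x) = (2*exp(x) + 4)*cos(x) + C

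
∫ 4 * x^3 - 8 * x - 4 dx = x^4 - 4*x^2 - 4*x + C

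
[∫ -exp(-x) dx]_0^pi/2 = -1 + exp(-pi/2)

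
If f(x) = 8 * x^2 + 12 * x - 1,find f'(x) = 16*x + 12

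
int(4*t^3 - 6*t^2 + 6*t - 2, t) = t^4 - 2*t^3 + 3*t^2 - 2*t + C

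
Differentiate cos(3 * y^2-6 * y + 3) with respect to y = 6*(1 - y)*sin(3*y^2 - 6*y + 3)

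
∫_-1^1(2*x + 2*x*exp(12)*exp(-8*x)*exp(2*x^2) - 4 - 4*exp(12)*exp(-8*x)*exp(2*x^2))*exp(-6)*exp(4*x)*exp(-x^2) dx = -exp(11) - exp(-3) + exp(-11) + exp(3)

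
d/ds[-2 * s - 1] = -2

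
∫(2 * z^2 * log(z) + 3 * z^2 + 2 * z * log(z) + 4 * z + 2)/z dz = ((z + 1)^2 + 1)*(log(z) + 1) + C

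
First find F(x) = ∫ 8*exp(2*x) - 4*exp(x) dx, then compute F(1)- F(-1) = -(-1 + 2*exp(-1))^2 + (-1 + 2*E)^2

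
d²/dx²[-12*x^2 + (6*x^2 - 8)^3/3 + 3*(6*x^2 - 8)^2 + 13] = 2160*x^4 - 2160*x^2 + 168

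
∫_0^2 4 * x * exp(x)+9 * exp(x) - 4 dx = -13 + 13*exp(2)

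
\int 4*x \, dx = 2*x^2 + C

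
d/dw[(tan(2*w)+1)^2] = 4*(sin(2*w)/cos(2*w) + 1)/cos(2*w)^2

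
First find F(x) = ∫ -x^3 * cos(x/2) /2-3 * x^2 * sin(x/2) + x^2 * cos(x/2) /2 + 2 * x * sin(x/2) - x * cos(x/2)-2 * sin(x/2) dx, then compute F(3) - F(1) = -24*sin(3/2) + 2*sin(1/2)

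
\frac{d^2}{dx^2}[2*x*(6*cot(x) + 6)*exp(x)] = 12*(-x + 3*x/tan(x) - 2*x/tan(x)^2 + 2*x/tan(x)^3 + 2/tan(x) - 2/tan(x)^2)*exp(x)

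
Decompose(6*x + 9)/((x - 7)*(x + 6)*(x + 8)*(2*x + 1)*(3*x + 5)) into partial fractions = -81/(44954*(3*x + 5)) - 32/(5775*(2*x + 1)) - 13/(2850*(x + 8)) + 27/(3718*(x + 6)) + 17/(25350*(x - 7))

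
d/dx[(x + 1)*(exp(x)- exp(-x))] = (x*exp(2*x) + x + 2*exp(2*x))*exp(-x)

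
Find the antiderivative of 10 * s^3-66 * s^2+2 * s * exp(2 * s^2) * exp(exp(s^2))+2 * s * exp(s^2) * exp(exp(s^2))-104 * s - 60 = -(-s^2 + 10*s + 10)*(5*s^2 + 6*s + 6)/2 + exp(s^2 + exp(s^2)) + C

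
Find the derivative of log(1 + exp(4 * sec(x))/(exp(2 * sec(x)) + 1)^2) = 4*exp(4*sec(x))*tan(x)*sec(x)/(2*exp(6*sec(x)) + 4*exp(4*sec(x)) + 3*exp(2*sec(x)) + 1)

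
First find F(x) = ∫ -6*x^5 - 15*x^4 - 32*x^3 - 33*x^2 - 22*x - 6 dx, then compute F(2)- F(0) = -432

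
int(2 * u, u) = u^2 + C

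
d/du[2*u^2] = 4*u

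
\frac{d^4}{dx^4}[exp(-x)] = exp(-x)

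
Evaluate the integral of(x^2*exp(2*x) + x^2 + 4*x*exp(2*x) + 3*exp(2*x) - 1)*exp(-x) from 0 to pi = (1 + pi)^2*(-exp(-pi) + exp(pi))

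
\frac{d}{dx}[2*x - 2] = 2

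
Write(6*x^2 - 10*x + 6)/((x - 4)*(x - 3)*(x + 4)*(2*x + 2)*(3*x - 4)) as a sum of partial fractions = 27/(896*(3*x - 4)) + 71/(2688*(x + 4)) - 11/(420*(x + 1)) - 3/(28*(x - 3)) + 31/(320*(x - 4))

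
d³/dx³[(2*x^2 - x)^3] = 960*x^3 - 720*x^2 + 144*x - 6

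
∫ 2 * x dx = x^2 + C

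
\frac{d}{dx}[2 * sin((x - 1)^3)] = 6*(x - 1)^2*cos(x^3 - 3*x^2 + 3*x - 1)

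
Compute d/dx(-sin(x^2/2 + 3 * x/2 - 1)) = -(x + 3/2)*cos(x^2/2 + 3*x/2 - 1)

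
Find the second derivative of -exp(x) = -exp(x)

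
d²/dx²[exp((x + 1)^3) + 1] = 9*x^4*exp(x^3 + 3*x^2 + 3*x + 1) + 36*x^3*exp(x^3 + 3*x^2 + 3*x + 1) + 54*x^2*exp(x^3 + 3*x^2 + 3*x + 1) + 42*x*exp(x^3 + 3*x^2 + 3*x + 1) + 15*exp(x^3 + 3*x^2 + 3*x + 1)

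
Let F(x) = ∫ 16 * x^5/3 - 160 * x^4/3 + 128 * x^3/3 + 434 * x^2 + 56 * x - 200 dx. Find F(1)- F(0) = -238/9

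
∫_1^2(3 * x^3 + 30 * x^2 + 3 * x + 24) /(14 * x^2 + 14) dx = -3*pi/28 + 3*acot(2)/7 + 69/28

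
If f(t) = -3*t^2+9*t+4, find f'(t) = 9 - 6*t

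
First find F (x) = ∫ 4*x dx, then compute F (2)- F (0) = 8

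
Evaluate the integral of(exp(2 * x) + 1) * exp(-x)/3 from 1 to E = -E/3 - exp(-E)/3 + exp(-1)/3 + exp(E)/3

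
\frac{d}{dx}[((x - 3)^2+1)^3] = 6*x^5 - 90*x^4 + 552*x^3 - 1728*x^2 + 2760*x - 1800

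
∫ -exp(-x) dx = exp(-x) + C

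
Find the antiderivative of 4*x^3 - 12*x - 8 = x^4 - 6*x^2 - 8*x + C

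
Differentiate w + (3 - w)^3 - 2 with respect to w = -3*w^2 + 18*w - 26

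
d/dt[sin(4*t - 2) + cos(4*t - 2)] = -4*sin(4*t - 2) + 4*cos(4*t - 2)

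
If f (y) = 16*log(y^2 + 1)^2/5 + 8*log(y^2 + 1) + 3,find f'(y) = (64*y*log(y^2 + 1) + 80*y)/(5*y^2 + 5)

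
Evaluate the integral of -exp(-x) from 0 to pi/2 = -1 + exp(-pi/2)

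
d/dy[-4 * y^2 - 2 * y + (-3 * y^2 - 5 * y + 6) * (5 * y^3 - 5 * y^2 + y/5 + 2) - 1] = -75*y^4 - 40*y^3 + 816*y^2/5 - 82*y - 54/5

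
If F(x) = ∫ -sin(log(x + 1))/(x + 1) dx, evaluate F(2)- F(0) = -1 + cos(log(3))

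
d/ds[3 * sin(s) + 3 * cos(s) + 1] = -3*sin(s) + 3*cos(s)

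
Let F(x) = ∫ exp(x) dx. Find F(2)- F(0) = -1 + exp(2)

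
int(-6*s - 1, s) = -3*s^2 - s + C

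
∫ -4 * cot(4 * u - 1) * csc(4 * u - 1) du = csc(4*u - 1) + C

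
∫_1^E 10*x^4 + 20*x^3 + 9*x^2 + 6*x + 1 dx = -12 + (-2 + 3*E + 2*exp(2))*(1 + E + exp(2) + exp(3))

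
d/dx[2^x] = 2^x*log(2)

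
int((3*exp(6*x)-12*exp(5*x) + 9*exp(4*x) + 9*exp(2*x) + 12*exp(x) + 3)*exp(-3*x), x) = ((exp(x) - 2)*exp(x) - 1)^3*exp(-3*x) + C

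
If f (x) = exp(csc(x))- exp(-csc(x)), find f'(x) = -(exp(2/sin(x)) + 1)*exp(-csc(x))*cos(x)/sin(x)^2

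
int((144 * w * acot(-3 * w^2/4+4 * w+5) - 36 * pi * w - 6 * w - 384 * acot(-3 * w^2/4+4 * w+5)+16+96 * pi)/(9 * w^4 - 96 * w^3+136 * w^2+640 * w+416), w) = 3*(4*acot(-3*w^2/4 + 4*w + 5) - pi)^2/16 - acot(-3*w^2/4 + 4*w + 5)/4 + C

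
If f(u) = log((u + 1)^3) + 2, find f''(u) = -3/(u^2 + 2*u + 1)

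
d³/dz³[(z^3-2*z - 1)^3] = 504*z^6 - 1260*z^4 - 360*z^3 + 720*z^2 + 288*z - 30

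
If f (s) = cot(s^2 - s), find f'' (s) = 2*(4*s^2*cos(s*(s - 1))/sin(s*(s - 1)) - 4*s*cos(s*(s - 1))/sin(s*(s - 1)) - 1 + cos(s*(s - 1))/sin(s*(s - 1)))/sin(s*(s - 1))^2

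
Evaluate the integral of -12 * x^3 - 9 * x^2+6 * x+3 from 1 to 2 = -54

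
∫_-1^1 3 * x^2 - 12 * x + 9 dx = 20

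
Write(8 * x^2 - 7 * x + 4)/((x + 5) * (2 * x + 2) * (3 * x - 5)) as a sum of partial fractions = 131/(320*(3*x - 5)) + 239/(160*(x + 5)) - 19/(64*(x + 1))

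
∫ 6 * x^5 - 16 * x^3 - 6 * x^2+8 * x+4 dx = x^6 - 4*x^4 - 2*x^3 + 4*x^2 + 4*x + C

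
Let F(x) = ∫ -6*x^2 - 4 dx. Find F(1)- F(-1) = -12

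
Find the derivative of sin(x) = cos(x)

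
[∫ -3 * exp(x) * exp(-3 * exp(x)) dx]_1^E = -exp(-3*E) + exp(-3*exp(E))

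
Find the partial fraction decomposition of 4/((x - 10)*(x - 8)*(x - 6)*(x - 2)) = -1/(48*(x - 2)) + 1/(8*(x - 6)) - 1/(6*(x - 8)) + 1/(16*(x - 10))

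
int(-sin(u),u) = cos(u) + C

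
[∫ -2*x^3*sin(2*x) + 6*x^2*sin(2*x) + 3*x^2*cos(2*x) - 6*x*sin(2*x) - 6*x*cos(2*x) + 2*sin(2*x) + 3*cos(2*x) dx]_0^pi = 1 + (-1 + pi)^3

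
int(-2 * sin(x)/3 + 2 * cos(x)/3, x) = 2*sqrt(2)*sin(x + pi/4)/3 + C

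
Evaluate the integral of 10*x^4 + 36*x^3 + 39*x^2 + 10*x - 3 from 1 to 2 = 300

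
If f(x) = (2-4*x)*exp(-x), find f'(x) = (4*x - 6)*exp(-x)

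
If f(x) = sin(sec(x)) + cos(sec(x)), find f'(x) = sqrt(2)*sin(x)*cos(pi/4 + 1/cos(x))/cos(x)^2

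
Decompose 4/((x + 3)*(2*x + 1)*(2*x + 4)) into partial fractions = 8/(15*(2*x + 1)) + 2/(5*(x + 3)) - 2/(3*(x + 2))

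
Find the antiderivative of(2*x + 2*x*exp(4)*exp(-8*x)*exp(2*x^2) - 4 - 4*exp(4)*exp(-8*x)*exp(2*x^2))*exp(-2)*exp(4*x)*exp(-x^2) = 2*sinh(x^2 - 4*x + 2) + C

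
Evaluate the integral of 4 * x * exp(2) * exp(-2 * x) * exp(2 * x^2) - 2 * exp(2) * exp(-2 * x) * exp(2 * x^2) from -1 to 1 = -exp(6) + exp(2)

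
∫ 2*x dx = x^2 + C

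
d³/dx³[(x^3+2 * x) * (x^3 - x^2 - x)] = 120*x^3 - 60*x^2 + 24*x - 12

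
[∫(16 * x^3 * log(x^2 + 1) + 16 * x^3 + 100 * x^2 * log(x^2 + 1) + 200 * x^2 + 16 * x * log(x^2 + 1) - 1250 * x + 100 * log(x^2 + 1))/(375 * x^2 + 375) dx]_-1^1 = 8*log(2)/15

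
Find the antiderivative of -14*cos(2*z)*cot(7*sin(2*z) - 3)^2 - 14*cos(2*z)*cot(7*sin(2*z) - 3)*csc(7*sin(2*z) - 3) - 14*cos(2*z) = cot(7*sin(2*z) - 3) + csc(7*sin(2*z) - 3) + C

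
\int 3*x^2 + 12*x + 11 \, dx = x^3 + 6*x^2 + 11*x + C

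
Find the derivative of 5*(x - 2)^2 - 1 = 10*x - 20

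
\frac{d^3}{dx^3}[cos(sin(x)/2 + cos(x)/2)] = (-2*sqrt(2)*sin(x)*sin(sqrt(2)*sin(x + pi/4)/2)*cos(x) + 5*sqrt(2)*sin(sqrt(2)*sin(x + pi/4)/2) + 12*sin(x + pi/4)*cos(sqrt(2)*sin(x + pi/4)/2))*cos(x + pi/4)/8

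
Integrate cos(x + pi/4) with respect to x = sin(x + pi/4) + C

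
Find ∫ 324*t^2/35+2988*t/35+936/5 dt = 108*t^3/35 + 1494*t^2/35 + 936*t/5 + C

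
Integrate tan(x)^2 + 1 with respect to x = tan(x) + C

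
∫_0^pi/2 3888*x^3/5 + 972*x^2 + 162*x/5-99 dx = -27*pi^2/2 - 45*pi/2 - 27/5 + 3*(-3 + 15*pi/2 + 9*pi^2/2)^2/5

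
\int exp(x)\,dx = exp(x) + C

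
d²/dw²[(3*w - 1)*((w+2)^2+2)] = 18*w + 22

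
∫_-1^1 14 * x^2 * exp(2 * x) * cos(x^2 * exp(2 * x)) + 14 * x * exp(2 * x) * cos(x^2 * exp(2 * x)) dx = -7*sin(exp(-2)) + 7*sin(exp(2))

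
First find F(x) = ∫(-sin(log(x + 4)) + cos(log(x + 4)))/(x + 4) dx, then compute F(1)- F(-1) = sqrt(2)*(-sin(pi/4 + log(3)) + sin(pi/4 + log(5)))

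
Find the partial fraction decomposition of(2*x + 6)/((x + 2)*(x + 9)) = 12/(7*(x + 9)) + 2/(7*(x + 2))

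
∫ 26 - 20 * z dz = -10*z^2 + 26*z + C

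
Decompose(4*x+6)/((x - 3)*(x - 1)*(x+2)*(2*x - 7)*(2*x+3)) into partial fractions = 16/(55*(2*x - 7)) - 2/(165*(x + 2)) + 1/(15*(x - 1)) - 1/(5*(x - 3))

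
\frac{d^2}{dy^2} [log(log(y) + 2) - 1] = (-log(y) - 3)/(y^2*log(y)^2 + 4*y^2*log(y) + 4*y^2)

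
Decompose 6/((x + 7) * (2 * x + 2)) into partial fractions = -1/(2*(x + 7)) + 1/(2*(x + 1))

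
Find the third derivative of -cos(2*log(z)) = -4*(sin(2*log(z)) + 3*cos(2*log(z)))/z^3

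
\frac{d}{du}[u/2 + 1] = 1/2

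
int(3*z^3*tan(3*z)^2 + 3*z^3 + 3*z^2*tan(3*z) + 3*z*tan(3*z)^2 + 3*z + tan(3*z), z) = z*(z^2 + 1)*tan(3*z) + C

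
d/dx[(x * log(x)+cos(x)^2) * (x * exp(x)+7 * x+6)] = x^2*exp(x)*log(x) + 2*x*exp(x)*log(x) - x*exp(x)*sin(2*x) + x*exp(x)*cos(x)^2 + x*exp(x) + 14*x*log(x) - 7*x*sin(2*x) + 7*x + exp(x)*cos(x)^2 + 6*log(x) - 6*sin(2*x) + 7*cos(x)^2 + 6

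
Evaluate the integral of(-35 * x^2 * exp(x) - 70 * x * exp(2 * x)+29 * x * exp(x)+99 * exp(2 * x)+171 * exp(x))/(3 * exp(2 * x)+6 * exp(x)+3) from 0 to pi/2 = -12 + (-8 + 7*pi/6)*(-5*pi/2 - 3)*exp(pi/2)/(1 + exp(pi/2))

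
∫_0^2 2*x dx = 4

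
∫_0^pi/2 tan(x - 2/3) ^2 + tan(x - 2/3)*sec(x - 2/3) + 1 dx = -sec(2/3) + tan(2/3) + cot(2/3) + csc(2/3)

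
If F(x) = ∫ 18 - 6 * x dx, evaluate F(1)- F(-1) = 36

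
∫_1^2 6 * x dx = 9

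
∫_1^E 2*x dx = -1 + exp(2)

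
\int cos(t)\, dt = sin(t) + C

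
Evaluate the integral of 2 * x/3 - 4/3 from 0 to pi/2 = -4/3 + (-2 + pi/2)^2/3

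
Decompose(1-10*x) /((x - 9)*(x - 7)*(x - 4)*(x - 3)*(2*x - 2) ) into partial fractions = -1/(64*(x - 1)) + 29/(96*(x - 3)) - 13/(30*(x - 4)) + 23/(96*(x - 7)) - 89/(960*(x - 9))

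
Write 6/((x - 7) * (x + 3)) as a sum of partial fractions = -3/(5*(x + 3)) + 3/(5*(x - 7))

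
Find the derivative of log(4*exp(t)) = 1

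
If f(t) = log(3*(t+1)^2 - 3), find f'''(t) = (4*t^3 + 12*t^2 + 24*t + 16)/(t^6 + 6*t^5 + 12*t^4 + 8*t^3)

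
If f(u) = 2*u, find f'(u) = 2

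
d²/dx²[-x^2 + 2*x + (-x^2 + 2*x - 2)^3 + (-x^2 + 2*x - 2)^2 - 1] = -30*x^4 + 120*x^3 - 204*x^2 + 168*x - 58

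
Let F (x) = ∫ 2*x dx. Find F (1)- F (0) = 1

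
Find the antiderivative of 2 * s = s^2 + C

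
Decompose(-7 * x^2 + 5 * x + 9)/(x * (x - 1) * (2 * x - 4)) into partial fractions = -7/(2*(x - 1)) - 9/(4*(x - 2)) + 9/(4*x)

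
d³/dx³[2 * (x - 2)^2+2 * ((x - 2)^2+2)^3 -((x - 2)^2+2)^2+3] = 240*x^3 - 1440*x^2 + 3144*x - 2448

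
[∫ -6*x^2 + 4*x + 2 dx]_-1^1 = 0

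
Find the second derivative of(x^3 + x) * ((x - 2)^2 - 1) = 20*x^3 - 48*x^2 + 24*x - 8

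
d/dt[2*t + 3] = 2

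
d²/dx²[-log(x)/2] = 1/(2*x^2)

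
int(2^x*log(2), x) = 2^x + C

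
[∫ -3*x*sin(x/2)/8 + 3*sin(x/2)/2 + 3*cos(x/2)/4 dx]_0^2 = 3 - 3*cos(1)/2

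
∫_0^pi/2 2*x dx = pi^2/4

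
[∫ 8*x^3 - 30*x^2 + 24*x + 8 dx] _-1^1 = -4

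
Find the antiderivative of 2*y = y^2 + C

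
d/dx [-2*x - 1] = -2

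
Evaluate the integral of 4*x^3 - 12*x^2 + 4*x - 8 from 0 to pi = (4 - pi)*(-pi^3 - 2*pi)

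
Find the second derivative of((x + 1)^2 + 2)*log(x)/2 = (2*x^2*log(x) + 3*x^2 + 2*x - 3)/(2*x^2)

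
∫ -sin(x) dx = cos(x) + C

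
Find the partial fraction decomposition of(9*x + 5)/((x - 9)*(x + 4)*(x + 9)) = -38/(45*(x + 9)) + 31/(65*(x + 4)) + 43/(117*(x - 9))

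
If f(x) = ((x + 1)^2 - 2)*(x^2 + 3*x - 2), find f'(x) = 4*x^3 + 15*x^2 + 6*x - 7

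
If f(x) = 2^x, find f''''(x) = 2^x*log(2)^4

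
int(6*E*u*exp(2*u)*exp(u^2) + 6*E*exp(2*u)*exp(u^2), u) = 3*exp((u + 1)^2) + C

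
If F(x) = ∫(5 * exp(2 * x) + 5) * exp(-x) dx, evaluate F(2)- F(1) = -5*E - 5*exp(-2) + 5*exp(-1) + 5*exp(2)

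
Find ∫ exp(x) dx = exp(x) + C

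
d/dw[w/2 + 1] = 1/2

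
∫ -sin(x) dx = cos(x) + C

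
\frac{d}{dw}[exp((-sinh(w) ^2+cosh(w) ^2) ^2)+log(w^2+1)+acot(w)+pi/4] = (2*w - 1)/(w^2 + 1)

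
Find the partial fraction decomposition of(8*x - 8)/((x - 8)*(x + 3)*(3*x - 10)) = -12/(19*(3*x - 10)) - 32/(209*(x + 3)) + 4/(11*(x - 8))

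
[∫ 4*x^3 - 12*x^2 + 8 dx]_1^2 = -5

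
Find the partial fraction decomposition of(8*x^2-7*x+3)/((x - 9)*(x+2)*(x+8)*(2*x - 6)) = -571/(2244*(x + 8)) + 49/(660*(x + 2)) - 9/(110*(x - 3)) + 49/(187*(x - 9))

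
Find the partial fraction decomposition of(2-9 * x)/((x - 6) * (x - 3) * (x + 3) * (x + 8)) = -37/(385*(x + 8)) + 29/(270*(x + 3)) + 25/(198*(x - 3)) - 26/(189*(x - 6))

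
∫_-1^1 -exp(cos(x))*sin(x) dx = 0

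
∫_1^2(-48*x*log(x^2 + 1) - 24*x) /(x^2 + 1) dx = -12*log(5)^2 - 12*log(5) + 12*log(2)^2 + 12*log(2)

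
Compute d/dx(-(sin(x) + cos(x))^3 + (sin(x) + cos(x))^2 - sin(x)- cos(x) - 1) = -3*sqrt(2)*sin(3*x + pi/4)/2 + 2*cos(2*x) - 5*sqrt(2)*cos(x + pi/4)/2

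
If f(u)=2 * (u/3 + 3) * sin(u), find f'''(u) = -2*u*cos(u)/3 - 2*sin(u) - 6*cos(u)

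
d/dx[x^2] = 2*x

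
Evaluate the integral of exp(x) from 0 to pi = -1 + exp(pi)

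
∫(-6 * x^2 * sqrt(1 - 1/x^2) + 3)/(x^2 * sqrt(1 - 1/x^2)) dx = -6*x - 3*acsc(x) + C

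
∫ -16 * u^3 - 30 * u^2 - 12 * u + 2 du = -4*u^4 - 10*u^3 - 6*u^2 + 2*u + C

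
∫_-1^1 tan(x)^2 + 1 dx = 2*tan(1)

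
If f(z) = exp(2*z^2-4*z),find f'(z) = 4*z*exp(2*z^2 - 4*z) - 4*exp(2*z^2 - 4*z)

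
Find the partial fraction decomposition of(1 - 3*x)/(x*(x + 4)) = -13/(4*(x + 4)) + 1/(4*x)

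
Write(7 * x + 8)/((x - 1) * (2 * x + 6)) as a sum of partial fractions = 13/(8*(x + 3)) + 15/(8*(x - 1))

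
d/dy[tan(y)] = cos(y)^(-2)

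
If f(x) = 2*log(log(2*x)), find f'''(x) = (4*log(x)^2 + 8*log(2)*log(x) + 6*log(x) + 4*log(2)^2 + 4 + 6*log(2))/(x^3*log(x)^3 + 3*x^3*log(2)*log(x)^2 + 3*x^3*log(2)^2*log(x) + x^3*log(2)^3)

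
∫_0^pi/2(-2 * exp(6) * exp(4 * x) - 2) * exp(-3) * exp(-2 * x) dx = -exp(3 + pi) - exp(-3) + exp(-pi - 3) + exp(3)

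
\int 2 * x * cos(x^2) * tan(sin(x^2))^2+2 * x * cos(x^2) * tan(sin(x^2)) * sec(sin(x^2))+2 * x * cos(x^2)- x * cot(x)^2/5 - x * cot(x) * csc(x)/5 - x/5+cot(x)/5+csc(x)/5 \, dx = x*(cot(x) + csc(x))/5 + tan(sin(x^2)) + sec(sin(x^2)) + C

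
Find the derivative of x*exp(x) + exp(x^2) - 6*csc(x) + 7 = x*exp(x) + 2*x*exp(x^2) + exp(x) + 6*cot(x)*csc(x)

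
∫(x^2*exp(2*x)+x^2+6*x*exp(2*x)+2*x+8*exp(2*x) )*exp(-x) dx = 2*(x + 2)^2*sinh(x) + C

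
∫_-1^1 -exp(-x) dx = -E + exp(-1)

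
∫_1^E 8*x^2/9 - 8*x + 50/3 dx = -4*E/3 + (-3 + 2*E/3)^3 + 379/27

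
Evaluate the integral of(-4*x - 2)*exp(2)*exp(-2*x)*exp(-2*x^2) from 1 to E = -exp(-2) + exp(-2*exp(2) - 2*E + 2)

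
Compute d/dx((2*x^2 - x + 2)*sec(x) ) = (2*x^2*sin(x)/cos(x) - x*sin(x)/cos(x) + 4*x + 2*sin(x)/cos(x) - 1)/cos(x)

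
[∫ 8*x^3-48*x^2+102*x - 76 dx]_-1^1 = -184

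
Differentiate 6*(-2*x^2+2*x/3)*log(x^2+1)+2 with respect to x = (-24*x^3*log(x^2 + 1) - 24*x^3 + 4*x^2*log(x^2 + 1) + 8*x^2 - 24*x*log(x^2 + 1) + 4*log(x^2 + 1))/(x^2 + 1)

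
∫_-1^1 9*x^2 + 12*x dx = 6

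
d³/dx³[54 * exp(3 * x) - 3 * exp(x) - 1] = 1458*exp(3*x) - 3*exp(x)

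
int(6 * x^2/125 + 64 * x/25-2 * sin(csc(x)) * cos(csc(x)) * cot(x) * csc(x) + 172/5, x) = 2*x^3/125 + 32*x^2/25 + 172*x/5 + sin(csc(x))^2 + C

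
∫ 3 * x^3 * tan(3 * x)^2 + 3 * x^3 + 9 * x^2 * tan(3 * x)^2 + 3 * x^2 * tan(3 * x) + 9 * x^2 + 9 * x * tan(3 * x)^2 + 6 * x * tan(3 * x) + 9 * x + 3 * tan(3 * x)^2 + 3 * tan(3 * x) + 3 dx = (x + 1)^3*tan(3*x) + C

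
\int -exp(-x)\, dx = exp(-x) + C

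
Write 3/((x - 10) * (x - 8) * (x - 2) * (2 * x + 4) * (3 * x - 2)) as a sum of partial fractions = -243/(39424*(3*x - 2)) + 1/(2560*(x + 2)) + 1/(512*(x - 2)) - 1/(1760*(x - 8)) + 1/(3584*(x - 10))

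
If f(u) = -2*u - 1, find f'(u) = -2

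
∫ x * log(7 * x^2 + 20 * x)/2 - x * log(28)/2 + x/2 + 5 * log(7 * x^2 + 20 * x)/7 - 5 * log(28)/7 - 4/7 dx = x*((7*x + 20)*log(x*(7*x + 20)/28) - 36)/28 + C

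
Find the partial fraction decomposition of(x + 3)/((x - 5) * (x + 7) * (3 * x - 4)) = -39/(275*(3*x - 4)) - 1/(75*(x + 7)) + 2/(33*(x - 5))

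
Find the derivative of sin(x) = cos(x)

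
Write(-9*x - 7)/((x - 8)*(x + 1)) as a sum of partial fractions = -2/(9*(x + 1)) - 79/(9*(x - 8))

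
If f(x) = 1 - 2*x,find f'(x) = -2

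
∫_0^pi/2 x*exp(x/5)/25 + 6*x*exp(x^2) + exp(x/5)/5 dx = -3 + pi*exp(pi/10)/10 + 3*exp(pi^2/4)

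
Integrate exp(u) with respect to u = exp(u) + C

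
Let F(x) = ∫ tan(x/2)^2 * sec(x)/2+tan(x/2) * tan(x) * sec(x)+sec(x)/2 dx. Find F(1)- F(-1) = 2*tan(1/2)*sec(1)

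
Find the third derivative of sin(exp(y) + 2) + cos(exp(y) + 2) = sqrt(2)*(-exp(2*y)*cos(exp(y) + pi/4 + 2) - 3*exp(y)*sin(exp(y) + pi/4 + 2) + cos(exp(y) + pi/4 + 2))*exp(y)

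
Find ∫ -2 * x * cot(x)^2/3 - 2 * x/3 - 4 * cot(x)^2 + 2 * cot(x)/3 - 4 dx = (2*x/3 + 4)*cot(x) + C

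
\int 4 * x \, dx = 2*x^2 + C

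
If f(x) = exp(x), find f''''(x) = exp(x)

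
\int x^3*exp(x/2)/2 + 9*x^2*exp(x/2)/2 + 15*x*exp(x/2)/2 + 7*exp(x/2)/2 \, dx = (x + 1)^3*exp(x/2) + C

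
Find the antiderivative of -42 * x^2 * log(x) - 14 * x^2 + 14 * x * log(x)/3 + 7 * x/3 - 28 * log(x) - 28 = 7*x*(-6*x^2 + x - 12)*log(x)/3 + C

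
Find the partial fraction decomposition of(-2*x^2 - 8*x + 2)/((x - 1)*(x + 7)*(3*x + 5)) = -11/(16*(3*x + 5)) - 5/(16*(x + 7)) - 1/(8*(x - 1))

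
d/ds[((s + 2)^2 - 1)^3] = 6*s^5 + 60*s^4 + 228*s^3 + 408*s^2 + 342*s + 108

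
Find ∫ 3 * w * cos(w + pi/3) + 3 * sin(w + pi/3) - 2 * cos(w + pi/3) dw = (3*w - 2)*sin(w + pi/3) + C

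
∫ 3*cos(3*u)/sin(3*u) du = log(sin(3*u)) + C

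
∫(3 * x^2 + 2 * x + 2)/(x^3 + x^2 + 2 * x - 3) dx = log(-x^3 - x^2 - 2*x + 3) + C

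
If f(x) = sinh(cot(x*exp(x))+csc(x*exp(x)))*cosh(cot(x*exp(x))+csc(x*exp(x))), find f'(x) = -(x*cos(x*exp(x)) + x + cos(x*exp(x)) + 1)*exp(x)*cosh(2/tan(x*exp(x)) + 2/sin(x*exp(x)))/sin(x*exp(x))^2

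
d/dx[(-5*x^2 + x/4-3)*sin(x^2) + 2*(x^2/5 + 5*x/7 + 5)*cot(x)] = -10*x^3*cos(x^2) + x^2*cos(x^2)/2 - 2*x^2/(5*sin(x)^2) - 10*x*sin(x^2) - 6*x*cos(x^2) + 4*x/(5*tan(x)) - 10*x/(7*sin(x)^2) + sin(x^2)/4 + 10/(7*tan(x)) - 10/sin(x)^2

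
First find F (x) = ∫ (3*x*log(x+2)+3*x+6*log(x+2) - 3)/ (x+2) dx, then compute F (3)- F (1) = 6*log(5)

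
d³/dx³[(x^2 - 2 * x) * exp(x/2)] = x^2*exp(x/2)/8 + 5*x*exp(x/2)/4 + 3*exp(x/2)/2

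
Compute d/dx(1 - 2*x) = -2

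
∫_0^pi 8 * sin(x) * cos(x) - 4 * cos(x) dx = 0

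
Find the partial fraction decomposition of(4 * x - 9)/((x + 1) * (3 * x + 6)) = 17/(3*(x + 2)) - 13/(3*(x + 1))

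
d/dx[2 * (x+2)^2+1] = 4*x + 8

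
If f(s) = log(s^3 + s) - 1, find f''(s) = (-3*s^4 - 1)/(s^6 + 2*s^4 + s^2)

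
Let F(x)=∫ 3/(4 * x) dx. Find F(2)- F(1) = -3*log(3)/4 + 3*log(6)/4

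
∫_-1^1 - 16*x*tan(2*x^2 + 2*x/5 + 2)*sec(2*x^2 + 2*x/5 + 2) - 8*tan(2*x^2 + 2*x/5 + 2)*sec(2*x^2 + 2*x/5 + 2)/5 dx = 4*sec(18/5) - 4*sec(22/5)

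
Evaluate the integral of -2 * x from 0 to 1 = -1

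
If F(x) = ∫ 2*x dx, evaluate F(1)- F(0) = 1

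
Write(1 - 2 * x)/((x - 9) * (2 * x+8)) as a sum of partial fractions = -9/(26*(x + 4)) - 17/(26*(x - 9))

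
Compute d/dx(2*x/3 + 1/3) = 2/3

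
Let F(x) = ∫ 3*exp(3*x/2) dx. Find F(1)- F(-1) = -2*exp(-3/2) + 2*exp(3/2)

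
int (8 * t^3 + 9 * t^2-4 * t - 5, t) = 2*t^4 + 3*t^3 - 2*t^2 - 5*t + C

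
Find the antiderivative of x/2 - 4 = x^2/4 - 4*x + C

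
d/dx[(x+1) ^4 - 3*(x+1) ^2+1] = 4*x^3 + 12*x^2 + 6*x - 2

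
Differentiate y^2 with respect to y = 2*y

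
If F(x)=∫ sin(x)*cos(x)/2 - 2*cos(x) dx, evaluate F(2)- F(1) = -(-2 + sin(1)/2)^2 + (-2 + sin(2)/2)^2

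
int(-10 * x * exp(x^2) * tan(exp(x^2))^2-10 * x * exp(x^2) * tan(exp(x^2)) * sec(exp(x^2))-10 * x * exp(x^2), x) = -5*tan(exp(x^2)) - 5/cos(exp(x^2)) + C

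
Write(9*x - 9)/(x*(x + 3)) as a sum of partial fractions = 12/(x + 3) - 3/x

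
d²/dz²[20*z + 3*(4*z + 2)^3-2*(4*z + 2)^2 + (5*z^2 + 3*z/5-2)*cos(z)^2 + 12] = -10*z^2*cos(2*z) - 20*z*sin(2*z) - 6*z*cos(2*z)/5 + 1152*z - 6*sin(2*z)/5 + 9*cos(2*z) + 517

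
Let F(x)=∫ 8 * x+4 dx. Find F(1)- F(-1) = 8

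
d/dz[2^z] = 2^z*log(2)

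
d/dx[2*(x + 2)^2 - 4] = 4*x + 8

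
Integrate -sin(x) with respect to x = cos(x) + C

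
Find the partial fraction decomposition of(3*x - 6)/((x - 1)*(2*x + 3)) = 21/(5*(2*x + 3)) - 3/(5*(x - 1))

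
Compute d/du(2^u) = 2^u*log(2)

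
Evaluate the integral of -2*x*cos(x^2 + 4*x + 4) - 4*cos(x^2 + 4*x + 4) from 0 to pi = -sin((2 + pi)^2) + sin(4)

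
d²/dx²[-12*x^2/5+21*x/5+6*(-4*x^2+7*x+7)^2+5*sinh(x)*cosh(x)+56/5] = 1152*x^2 - 2016*x + 10*sinh(2*x) - 444/5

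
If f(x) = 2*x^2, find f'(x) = 4*x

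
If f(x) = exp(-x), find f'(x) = -exp(-x)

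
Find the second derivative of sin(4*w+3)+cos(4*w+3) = -16*sin(4*w + 3) - 16*cos(4*w + 3)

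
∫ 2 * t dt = t^2 + C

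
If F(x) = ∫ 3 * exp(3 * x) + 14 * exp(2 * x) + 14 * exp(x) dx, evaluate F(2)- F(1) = -(2 + E)^3 - (2 + E)^2 - 2*exp(2) + 2*E + (2 + exp(2))^2 + (2 + exp(2))^3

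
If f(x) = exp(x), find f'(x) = exp(x)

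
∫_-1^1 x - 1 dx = -2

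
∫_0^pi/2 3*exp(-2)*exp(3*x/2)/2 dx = -exp(-2) + exp(-2 + 3*pi/4)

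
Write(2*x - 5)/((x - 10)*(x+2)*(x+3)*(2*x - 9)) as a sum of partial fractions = -32/(2145*(2*x - 9)) + 11/(195*(x + 3)) - 3/(52*(x + 2)) + 5/(572*(x - 10))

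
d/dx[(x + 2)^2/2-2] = x + 2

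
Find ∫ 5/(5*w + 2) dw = log(5*w + 2) + C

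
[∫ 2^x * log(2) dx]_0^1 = 1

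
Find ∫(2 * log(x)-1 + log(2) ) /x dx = (log(x) - 1)*log(2*x) + C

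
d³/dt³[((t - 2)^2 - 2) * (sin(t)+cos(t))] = t^2*sin(t) - t^2*cos(t) - 10*t*sin(t) - 2*t*cos(t) + 8*sin(t) + 16*cos(t)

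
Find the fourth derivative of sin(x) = sin(x)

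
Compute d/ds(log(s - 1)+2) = 1/(s - 1)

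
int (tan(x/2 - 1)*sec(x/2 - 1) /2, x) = sec(x/2 - 1) + C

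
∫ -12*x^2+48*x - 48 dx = -4*x^3 + 24*x^2 - 48*x + C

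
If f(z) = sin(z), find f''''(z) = sin(z)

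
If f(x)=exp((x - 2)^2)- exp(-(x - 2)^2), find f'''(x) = (8*x^3*exp(2*x^2 - 8*x + 8) + 8*x^3 - 48*x^2*exp(2*x^2 - 8*x + 8) - 48*x^2 + 108*x*exp(2*x^2 - 8*x + 8) + 84*x - 88*exp(2*x^2 - 8*x + 8) - 40)*exp(-x^2 + 4*x - 4)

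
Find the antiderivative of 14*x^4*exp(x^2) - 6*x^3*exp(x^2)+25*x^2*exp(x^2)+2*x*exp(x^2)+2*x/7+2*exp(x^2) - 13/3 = x^2/7 - 13*x/3 + (7*x^3 - 3*x^2 + 2*x + 4)*exp(x^2) + C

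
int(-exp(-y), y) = exp(-y) + C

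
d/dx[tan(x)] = cos(x)^(-2)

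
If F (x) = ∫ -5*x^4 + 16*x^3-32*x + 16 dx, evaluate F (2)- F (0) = 0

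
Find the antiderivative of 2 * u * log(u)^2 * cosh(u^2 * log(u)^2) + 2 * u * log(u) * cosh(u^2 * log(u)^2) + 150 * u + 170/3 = 75*u^2 + 170*u/3 + sinh(u^2*log(u)^2) + C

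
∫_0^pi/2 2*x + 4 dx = -4 + (pi/2 + 2)^2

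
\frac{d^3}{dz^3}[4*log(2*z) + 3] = 8/z^3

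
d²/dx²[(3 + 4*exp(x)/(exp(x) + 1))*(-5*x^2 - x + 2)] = (20*x^2*exp(2*x) - 20*x^2*exp(x) - 76*x*exp(2*x) - 84*x*exp(x) - 70*exp(3*x) - 186*exp(2*x) - 130*exp(x) - 30)/(exp(3*x) + 3*exp(2*x) + 3*exp(x) + 1)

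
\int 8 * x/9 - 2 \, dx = 4*x^2/9 - 2*x + C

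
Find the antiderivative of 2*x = x^2 + C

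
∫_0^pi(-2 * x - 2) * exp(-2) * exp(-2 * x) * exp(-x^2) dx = -exp(-2) + exp(-pi^2 - 2*pi - 2)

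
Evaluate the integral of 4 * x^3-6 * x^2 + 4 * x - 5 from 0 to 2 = -2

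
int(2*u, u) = u^2 + C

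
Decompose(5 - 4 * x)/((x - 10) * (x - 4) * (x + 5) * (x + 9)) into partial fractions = -41/(988*(x + 9)) + 5/(108*(x + 5)) + 11/(702*(x - 4)) - 7/(342*(x - 10))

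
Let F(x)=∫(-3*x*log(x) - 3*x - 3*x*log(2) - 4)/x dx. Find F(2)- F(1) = -13*log(2)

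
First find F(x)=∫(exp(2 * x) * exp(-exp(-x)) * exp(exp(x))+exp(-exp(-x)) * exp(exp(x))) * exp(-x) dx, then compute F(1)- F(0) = -1 + exp(E - exp(-1))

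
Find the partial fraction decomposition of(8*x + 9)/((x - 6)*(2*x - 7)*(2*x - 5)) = 29/(7*(2*x - 5)) - 37/(5*(2*x - 7)) + 57/(35*(x - 6))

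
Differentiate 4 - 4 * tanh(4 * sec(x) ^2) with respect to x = -32*sin(x)/(cos(x)^3*cosh(4/cos(x)^2)^2)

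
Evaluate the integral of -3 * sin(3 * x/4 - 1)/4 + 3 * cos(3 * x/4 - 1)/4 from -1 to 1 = -sin(1/4) - cos(7/4) + cos(1/4) + sin(7/4)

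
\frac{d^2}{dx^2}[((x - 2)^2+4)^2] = 12*x^2 - 48*x + 64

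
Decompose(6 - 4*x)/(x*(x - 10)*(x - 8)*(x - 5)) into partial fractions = -14/(75*(x - 5)) + 13/(24*(x - 8)) - 17/(50*(x - 10)) - 3/(200*x)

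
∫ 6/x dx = 6*log(x) + C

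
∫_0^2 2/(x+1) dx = log(9)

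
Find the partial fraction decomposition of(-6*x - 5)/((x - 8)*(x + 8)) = -43/(16*(x + 8)) - 53/(16*(x - 8))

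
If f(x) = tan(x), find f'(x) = cos(x)^(-2)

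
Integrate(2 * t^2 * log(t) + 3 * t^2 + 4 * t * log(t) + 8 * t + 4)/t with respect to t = (t + 2)^2*(log(t) + 1) + C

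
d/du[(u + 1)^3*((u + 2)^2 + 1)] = 5*u^4 + 28*u^3 + 60*u^2 + 56*u + 19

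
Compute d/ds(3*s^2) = 6*s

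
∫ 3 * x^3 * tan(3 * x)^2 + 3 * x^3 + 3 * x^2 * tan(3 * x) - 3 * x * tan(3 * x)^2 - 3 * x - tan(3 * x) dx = x*(x^2 - 1)*tan(3*x) + C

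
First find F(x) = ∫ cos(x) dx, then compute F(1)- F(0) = sin(1)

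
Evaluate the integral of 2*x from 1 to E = -1 + exp(2)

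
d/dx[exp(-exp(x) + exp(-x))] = (-exp(2*x) - 1)*exp(-x - exp(x) + exp(-x))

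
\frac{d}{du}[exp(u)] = exp(u)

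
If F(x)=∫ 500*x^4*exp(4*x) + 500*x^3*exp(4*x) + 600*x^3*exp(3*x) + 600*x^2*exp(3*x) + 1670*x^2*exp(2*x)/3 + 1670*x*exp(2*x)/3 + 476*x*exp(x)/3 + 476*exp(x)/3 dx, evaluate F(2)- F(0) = -20*exp(4)/3 - 80 - 8*exp(2)/3 + 5*(-20*exp(4) - 8*exp(2) - 4)^2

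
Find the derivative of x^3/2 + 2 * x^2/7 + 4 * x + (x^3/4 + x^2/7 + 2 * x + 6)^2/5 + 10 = 3*x^5/40 + x^4/14 + 40*x^3/49 + 51*x^2/14 + 20*x/7 + 44/5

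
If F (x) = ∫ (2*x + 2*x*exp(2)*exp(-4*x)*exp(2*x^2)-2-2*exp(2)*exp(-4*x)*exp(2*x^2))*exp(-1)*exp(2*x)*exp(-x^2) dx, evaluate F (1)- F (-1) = -exp(4) + exp(-4)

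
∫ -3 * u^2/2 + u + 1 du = -u^3/2 + u^2/2 + u + C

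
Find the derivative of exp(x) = exp(x)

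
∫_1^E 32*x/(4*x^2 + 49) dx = -4*log(53/49) + 4*log(4*exp(2)/49 + 1)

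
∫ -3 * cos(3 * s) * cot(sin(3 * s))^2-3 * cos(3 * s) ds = cot(sin(3*s)) + C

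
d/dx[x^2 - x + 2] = 2*x - 1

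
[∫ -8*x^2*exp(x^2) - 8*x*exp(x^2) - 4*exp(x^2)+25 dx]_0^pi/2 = (-2*pi - 4)*exp(pi^2/4) + 4 + 25*pi/2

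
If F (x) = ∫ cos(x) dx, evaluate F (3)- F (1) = -sin(1) + sin(3)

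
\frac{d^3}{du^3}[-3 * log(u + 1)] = -6/(u^3 + 3*u^2 + 3*u + 1)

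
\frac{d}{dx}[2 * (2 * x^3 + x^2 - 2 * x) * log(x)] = 12*x^2*log(x) + 4*x^2 + 4*x*log(x) + 2*x - 4*log(x) - 4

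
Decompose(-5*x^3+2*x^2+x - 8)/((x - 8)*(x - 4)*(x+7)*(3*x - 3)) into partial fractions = -899/(1980*(x + 7)) - 5/(252*(x - 1)) + 73/(99*(x - 4)) - 608/(315*(x - 8))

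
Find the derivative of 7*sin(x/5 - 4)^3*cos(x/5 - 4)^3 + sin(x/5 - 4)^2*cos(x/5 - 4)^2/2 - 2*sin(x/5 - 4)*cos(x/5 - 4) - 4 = sin(4*(x/5 - 4))/20 - 11*cos(2*(x/5 - 4))/80 - 21*cos(6*(x/5 - 4))/80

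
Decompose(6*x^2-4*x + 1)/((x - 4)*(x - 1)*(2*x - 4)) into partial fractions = 1/(2*(x - 1)) - 17/(4*(x - 2)) + 27/(4*(x - 4))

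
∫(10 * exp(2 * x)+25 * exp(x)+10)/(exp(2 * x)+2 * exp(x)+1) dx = (2*(5*x - 7)*(exp(x) + 1) + 5*exp(x))/(exp(x) + 1) + C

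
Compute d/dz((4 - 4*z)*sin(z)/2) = -2*z*cos(z) - 2*sin(z) + 2*cos(z)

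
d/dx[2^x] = 2^x*log(2)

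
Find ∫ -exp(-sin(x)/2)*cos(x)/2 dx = exp(-sin(x)/2) + C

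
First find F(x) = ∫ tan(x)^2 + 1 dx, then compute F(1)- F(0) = tan(1)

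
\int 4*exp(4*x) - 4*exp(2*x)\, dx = (exp(2*x) - 1)^2 + C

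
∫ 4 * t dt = 2*t^2 + C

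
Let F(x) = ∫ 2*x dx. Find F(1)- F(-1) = 0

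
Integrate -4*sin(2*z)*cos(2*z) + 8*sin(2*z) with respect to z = (cos(2*z) - 2)^2 + C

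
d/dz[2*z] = 2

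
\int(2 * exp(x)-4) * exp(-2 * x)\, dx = 2*(1 - exp(x))*exp(-2*x) + C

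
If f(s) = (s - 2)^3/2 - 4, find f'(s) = 3*s^2/2 - 6*s + 6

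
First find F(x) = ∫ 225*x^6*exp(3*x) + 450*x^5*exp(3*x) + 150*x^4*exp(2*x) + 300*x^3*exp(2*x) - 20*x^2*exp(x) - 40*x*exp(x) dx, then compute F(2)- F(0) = -80*exp(2) + 1200*exp(4) + 4800*exp(6)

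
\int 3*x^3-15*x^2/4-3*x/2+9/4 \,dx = 3*x^4/4 - 5*x^3/4 - 3*x^2/4 + 9*x/4 + C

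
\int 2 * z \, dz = z^2 + C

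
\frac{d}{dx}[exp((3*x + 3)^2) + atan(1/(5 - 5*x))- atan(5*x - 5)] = 18*x*exp(9*x^2 + 18*x + 9) + 18*exp(9*x^2 + 18*x + 9)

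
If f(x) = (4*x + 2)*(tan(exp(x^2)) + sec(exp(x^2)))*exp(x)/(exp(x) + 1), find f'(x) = -2*(4*x^2*exp(x)*exp(x^2) + 4*x^2*exp(x^2) + 2*x*exp(x)*exp(x^2) + 2*x*exp(x^2) + 2*x*cos(exp(x^2)) + 2*exp(x)*cos(exp(x^2)) + 3*cos(exp(x^2)))*exp(x)/((sin(exp(x^2)) - 1)*(exp(2*x) + 2*exp(x) + 1))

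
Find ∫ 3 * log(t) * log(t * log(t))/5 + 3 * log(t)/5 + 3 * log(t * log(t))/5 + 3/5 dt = 3*t*log(t)*log(t*log(t))/5 + C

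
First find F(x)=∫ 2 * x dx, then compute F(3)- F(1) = 8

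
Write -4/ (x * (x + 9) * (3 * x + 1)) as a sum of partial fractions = 18/(13*(3*x + 1)) - 2/(117*(x + 9)) - 4/(9*x)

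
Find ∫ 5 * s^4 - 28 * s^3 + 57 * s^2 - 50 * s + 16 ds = s^5 - 7*s^4 + 19*s^3 - 25*s^2 + 16*s + C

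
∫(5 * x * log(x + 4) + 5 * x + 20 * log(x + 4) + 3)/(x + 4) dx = (5*x + 3)*log(x + 4) + C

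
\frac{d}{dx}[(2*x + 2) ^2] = 8*x + 8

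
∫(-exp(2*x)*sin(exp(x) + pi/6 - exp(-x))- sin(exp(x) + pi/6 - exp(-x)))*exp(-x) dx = cos(2*sinh(x) + pi/6) + C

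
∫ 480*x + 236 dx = 240*x^2 + 236*x + C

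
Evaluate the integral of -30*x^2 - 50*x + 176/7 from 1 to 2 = -839/7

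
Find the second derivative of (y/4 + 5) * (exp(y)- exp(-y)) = (y*exp(2*y) - y + 22*exp(2*y) - 18)*exp(-y)/4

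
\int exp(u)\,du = exp(u) + C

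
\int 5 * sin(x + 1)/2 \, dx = -5*cos(x + 1)/2 + C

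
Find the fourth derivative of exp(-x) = exp(-x)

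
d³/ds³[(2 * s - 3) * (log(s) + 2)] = (-2*s - 6)/s^3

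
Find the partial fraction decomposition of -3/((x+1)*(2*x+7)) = 6/(5*(2*x + 7)) - 3/(5*(x + 1))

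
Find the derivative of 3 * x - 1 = 3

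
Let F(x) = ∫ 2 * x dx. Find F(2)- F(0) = 4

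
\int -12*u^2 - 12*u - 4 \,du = -4*u^3 - 6*u^2 - 4*u + C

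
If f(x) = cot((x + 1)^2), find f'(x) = -2*(x + 1)/sin(x^2 + 2*x + 1)^2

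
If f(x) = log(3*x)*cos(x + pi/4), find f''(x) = -(x^2*log(x)*cos(x + pi/4) + x^2*log(3)*cos(x + pi/4) + 2*x*sin(x + pi/4) + cos(x + pi/4))/x^2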